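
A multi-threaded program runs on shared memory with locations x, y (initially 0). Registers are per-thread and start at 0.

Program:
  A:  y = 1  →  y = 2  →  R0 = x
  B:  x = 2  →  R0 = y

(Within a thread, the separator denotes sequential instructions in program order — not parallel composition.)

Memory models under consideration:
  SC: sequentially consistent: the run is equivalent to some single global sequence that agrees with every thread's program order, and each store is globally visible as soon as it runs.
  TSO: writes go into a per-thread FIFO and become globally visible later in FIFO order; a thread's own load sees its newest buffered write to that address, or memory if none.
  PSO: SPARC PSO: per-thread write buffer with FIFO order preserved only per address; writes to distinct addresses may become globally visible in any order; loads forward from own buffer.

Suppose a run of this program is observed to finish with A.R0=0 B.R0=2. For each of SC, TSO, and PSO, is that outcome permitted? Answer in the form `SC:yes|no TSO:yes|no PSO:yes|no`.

SC:yes TSO:yes PSO:yes

outcome vector order: (A.R0,B.R0)
[SC] allowed = {0/2 2/0 2/1 2/2}
[TSO] allowed = {0/0 0/1 0/2 2/0 2/1 2/2}
[PSO] allowed = {0/0 0/1 0/2 2/0 2/1 2/2}
target 0/2 ∈ {SC,TSO,PSO}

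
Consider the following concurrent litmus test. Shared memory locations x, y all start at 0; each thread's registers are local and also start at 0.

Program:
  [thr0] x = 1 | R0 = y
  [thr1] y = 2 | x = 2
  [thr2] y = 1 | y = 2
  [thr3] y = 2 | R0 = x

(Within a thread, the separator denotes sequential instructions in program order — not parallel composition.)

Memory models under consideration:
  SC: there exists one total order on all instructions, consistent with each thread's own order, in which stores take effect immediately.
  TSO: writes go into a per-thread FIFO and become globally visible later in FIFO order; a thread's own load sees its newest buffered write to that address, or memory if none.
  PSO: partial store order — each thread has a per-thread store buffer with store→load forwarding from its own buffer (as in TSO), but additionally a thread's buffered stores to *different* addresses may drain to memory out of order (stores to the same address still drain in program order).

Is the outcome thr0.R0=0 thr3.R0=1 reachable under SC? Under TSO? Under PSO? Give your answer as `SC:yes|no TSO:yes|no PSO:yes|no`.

outcome vector order: (thr0.R0,thr3.R0)
[SC] allowed = {0/1 0/2 1/0 1/1 1/2 2/0 2/1 2/2}
[TSO] allowed = {0/0 0/1 0/2 1/0 1/1 1/2 2/0 2/1 2/2}
[PSO] allowed = {0/0 0/1 0/2 1/0 1/1 1/2 2/0 2/1 2/2}
target 0/1 ∈ {SC,TSO,PSO}

SC:yes TSO:yes PSO:yes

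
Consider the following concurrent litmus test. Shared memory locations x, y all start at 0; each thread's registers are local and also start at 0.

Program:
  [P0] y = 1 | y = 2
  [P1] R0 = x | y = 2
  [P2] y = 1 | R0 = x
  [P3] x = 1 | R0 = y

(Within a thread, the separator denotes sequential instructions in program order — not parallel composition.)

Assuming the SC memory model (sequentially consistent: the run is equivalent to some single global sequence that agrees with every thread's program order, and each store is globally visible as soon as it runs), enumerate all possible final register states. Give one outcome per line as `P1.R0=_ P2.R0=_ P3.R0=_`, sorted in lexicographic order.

P1.R0=0 P2.R0=0 P3.R0=1
P1.R0=0 P2.R0=0 P3.R0=2
P1.R0=0 P2.R0=1 P3.R0=0
P1.R0=0 P2.R0=1 P3.R0=1
P1.R0=0 P2.R0=1 P3.R0=2
P1.R0=1 P2.R0=0 P3.R0=1
P1.R0=1 P2.R0=0 P3.R0=2
P1.R0=1 P2.R0=1 P3.R0=0
P1.R0=1 P2.R0=1 P3.R0=1
P1.R0=1 P2.R0=1 P3.R0=2

outcome vector order: (P1.R0,P2.R0,P3.R0)
|SC outcomes| = 10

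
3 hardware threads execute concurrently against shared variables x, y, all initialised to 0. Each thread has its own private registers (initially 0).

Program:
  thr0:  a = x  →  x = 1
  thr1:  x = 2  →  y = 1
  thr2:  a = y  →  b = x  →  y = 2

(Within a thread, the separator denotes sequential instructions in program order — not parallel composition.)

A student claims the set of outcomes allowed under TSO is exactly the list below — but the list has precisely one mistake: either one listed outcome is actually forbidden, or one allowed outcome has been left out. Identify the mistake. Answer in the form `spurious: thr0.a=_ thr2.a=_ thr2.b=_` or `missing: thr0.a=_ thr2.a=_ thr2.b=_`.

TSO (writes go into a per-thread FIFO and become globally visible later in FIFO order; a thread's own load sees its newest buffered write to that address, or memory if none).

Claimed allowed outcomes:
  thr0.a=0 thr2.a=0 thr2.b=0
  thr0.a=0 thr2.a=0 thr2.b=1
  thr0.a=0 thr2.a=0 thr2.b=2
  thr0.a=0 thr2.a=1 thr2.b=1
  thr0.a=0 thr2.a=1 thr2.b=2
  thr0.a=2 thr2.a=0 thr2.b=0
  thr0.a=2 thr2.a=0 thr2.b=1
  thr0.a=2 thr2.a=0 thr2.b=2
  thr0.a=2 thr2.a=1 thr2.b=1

missing: thr0.a=2 thr2.a=1 thr2.b=2

outcome vector order: (thr0.a,thr2.a,thr2.b)
TSO: 10 outcomes — {0/0/0; 0/0/1; 0/0/2; 0/1/1; 0/1/2; 2/0/0; 2/0/1; 2/0/2; 2/1/1; 2/1/2}
TSO∖claimed = {2/1/2}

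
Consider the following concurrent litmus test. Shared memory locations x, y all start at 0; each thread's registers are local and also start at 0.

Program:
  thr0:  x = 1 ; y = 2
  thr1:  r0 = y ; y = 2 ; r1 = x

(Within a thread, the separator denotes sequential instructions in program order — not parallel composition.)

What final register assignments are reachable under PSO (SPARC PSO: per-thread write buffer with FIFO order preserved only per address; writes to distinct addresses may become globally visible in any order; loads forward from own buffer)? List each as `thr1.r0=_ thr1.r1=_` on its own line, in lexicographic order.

thr1.r0=0 thr1.r1=0
thr1.r0=0 thr1.r1=1
thr1.r0=2 thr1.r1=0
thr1.r0=2 thr1.r1=1

outcome vector order: (thr1.r0,thr1.r1)
|PSO outcomes| = 4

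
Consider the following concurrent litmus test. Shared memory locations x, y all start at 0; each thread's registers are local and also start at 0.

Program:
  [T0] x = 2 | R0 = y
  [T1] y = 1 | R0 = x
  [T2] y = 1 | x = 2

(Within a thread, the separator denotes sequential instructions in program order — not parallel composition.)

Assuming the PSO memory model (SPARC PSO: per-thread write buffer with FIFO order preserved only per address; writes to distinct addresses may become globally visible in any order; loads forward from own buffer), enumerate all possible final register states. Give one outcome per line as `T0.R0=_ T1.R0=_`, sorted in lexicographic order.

T0.R0=0 T1.R0=0
T0.R0=0 T1.R0=2
T0.R0=1 T1.R0=0
T0.R0=1 T1.R0=2

outcome vector order: (T0.R0,T1.R0)
|PSO outcomes| = 4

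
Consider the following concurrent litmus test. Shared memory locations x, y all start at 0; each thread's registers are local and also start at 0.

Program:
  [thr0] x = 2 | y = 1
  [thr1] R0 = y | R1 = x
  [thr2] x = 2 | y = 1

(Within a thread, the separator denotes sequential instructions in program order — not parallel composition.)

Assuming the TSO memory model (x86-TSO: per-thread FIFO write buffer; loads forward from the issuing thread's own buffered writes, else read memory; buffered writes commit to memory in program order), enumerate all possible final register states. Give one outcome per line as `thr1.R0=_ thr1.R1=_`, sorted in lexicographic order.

outcome vector order: (thr1.R0,thr1.R1)
|TSO outcomes| = 3

thr1.R0=0 thr1.R1=0
thr1.R0=0 thr1.R1=2
thr1.R0=1 thr1.R1=2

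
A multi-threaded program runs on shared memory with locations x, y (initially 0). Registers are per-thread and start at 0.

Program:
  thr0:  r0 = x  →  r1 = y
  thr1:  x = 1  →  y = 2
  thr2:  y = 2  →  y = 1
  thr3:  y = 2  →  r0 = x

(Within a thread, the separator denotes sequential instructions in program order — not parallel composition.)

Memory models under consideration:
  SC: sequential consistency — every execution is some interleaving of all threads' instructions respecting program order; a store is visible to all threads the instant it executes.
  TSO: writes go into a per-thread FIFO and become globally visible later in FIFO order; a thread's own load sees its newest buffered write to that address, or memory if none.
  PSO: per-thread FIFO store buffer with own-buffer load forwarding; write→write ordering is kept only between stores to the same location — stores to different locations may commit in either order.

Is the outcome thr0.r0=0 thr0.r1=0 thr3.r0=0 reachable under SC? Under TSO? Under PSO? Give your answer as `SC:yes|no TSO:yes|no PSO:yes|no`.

outcome vector order: (thr0.r0,thr0.r1,thr3.r0)
SC (11): 000; 001; 010; 011; 020; 021; 101; 110; 111; 120; 121
TSO (12): 000; 001; 010; 011; 020; 021; 100; 101; 110; 111; 120; 121
PSO (12): 000; 001; 010; 011; 020; 021; 100; 101; 110; 111; 120; 121
target 000 ∈ {SC,TSO,PSO}

SC:yes TSO:yes PSO:yes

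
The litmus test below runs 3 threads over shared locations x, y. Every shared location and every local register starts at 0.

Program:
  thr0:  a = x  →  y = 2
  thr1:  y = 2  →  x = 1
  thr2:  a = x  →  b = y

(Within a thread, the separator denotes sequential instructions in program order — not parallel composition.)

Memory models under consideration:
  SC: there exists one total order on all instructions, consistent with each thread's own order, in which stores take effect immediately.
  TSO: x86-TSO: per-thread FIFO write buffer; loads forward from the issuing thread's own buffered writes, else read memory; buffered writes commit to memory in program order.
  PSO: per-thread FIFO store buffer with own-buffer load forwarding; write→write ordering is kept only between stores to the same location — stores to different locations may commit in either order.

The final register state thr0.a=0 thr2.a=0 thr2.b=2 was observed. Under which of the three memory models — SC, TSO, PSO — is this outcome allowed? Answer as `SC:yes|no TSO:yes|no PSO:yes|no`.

SC:yes TSO:yes PSO:yes

outcome vector order: (thr0.a,thr2.a,thr2.b)
under SC → 000 002 012 100 102 112
under TSO → 000 002 012 100 102 112
under PSO → 000 002 010 012 100 102 110 112
target 002 ∈ {SC,TSO,PSO}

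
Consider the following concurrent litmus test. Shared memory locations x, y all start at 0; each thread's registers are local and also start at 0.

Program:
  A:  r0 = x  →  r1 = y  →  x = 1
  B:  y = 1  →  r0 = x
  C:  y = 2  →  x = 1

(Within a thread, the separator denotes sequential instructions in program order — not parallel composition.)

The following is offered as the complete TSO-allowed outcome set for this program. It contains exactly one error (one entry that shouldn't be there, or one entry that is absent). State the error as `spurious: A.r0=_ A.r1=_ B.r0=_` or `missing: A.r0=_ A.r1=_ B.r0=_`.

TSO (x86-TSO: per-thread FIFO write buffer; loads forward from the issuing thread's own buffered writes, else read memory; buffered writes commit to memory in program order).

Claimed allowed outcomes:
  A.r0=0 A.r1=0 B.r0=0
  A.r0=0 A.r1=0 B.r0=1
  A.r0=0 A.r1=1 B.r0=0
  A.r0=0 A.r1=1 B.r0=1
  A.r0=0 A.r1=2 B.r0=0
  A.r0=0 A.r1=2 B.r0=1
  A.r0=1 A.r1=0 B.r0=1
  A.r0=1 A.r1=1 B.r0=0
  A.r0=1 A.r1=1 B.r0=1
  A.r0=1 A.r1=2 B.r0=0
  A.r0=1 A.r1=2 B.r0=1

outcome vector order: (A.r0,A.r1,B.r0)
[TSO] allowed = {<0 0 0> <0 0 1> <0 1 0> <0 1 1> <0 2 0> <0 2 1> <1 1 0> <1 1 1> <1 2 0> <1 2 1>}
claimed∖TSO = {<1 0 1>}

spurious: A.r0=1 A.r1=0 B.r0=1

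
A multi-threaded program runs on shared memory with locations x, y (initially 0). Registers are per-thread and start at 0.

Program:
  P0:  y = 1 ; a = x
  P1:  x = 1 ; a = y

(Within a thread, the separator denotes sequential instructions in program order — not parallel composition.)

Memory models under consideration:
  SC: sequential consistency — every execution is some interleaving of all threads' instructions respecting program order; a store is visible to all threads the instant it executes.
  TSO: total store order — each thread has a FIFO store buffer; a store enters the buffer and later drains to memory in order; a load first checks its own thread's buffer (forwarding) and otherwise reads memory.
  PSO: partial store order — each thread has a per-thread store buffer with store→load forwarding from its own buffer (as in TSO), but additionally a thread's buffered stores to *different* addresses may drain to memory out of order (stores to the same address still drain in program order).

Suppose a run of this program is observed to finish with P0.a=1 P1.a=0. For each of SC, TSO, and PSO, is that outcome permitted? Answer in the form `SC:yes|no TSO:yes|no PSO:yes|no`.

outcome vector order: (P0.a,P1.a)
under SC → 0/1, 1/0, 1/1
under TSO → 0/0, 0/1, 1/0, 1/1
under PSO → 0/0, 0/1, 1/0, 1/1
target 1/0 ∈ {SC,TSO,PSO}

SC:yes TSO:yes PSO:yes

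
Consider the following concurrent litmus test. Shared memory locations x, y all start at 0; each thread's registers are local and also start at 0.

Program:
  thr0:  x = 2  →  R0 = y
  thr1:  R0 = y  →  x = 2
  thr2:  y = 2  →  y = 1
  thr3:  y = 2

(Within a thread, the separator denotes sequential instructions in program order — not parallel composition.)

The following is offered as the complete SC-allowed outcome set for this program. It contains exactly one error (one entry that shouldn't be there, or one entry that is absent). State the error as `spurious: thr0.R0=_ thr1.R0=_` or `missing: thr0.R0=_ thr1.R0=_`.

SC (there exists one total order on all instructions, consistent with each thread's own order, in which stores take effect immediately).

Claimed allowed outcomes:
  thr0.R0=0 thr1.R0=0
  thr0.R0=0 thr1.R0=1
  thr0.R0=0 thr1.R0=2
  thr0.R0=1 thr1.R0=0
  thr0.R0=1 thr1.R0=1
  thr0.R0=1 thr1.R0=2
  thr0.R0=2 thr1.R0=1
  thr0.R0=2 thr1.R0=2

outcome vector order: (thr0.R0,thr1.R0)
[SC] allowed = {00, 01, 02, 10, 11, 12, 20, 21, 22}
SC∖claimed = {20}

missing: thr0.R0=2 thr1.R0=0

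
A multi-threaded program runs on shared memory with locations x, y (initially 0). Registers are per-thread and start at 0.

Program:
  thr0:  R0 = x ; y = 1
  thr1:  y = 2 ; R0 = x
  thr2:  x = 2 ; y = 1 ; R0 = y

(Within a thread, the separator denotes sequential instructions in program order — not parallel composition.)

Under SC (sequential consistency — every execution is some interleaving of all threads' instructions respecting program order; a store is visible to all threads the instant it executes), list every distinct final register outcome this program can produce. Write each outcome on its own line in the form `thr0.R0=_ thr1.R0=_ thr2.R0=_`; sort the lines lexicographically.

thr0.R0=0 thr1.R0=0 thr2.R0=1
thr0.R0=0 thr1.R0=2 thr2.R0=1
thr0.R0=0 thr1.R0=2 thr2.R0=2
thr0.R0=2 thr1.R0=0 thr2.R0=1
thr0.R0=2 thr1.R0=2 thr2.R0=1
thr0.R0=2 thr1.R0=2 thr2.R0=2

outcome vector order: (thr0.R0,thr1.R0,thr2.R0)
|SC outcomes| = 6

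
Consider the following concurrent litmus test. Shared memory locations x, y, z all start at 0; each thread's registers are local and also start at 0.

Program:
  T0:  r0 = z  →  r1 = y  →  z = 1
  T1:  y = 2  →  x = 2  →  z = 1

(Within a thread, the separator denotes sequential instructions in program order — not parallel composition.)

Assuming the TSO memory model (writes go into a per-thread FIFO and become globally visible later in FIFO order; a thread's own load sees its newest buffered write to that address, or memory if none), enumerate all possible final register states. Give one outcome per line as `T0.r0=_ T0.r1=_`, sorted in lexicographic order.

T0.r0=0 T0.r1=0
T0.r0=0 T0.r1=2
T0.r0=1 T0.r1=2

outcome vector order: (T0.r0,T0.r1)
|TSO outcomes| = 3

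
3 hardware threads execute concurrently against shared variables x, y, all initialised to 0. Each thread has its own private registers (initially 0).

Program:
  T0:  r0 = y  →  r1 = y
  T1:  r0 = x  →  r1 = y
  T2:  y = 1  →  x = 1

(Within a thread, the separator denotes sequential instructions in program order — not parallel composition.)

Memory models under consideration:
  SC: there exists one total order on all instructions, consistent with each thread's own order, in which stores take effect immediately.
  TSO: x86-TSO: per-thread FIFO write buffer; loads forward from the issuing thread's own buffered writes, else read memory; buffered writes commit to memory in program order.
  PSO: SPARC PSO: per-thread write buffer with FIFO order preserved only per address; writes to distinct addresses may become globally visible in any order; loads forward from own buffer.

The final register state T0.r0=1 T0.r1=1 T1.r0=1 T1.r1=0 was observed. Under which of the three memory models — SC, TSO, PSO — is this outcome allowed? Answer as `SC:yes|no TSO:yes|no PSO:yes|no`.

outcome vector order: (T0.r0,T0.r1,T1.r0,T1.r1)
[SC] allowed = {0/0/0/0; 0/0/0/1; 0/0/1/1; 0/1/0/0; 0/1/0/1; 0/1/1/1; 1/1/0/0; 1/1/0/1; 1/1/1/1}
[TSO] allowed = {0/0/0/0; 0/0/0/1; 0/0/1/1; 0/1/0/0; 0/1/0/1; 0/1/1/1; 1/1/0/0; 1/1/0/1; 1/1/1/1}
[PSO] allowed = {0/0/0/0; 0/0/0/1; 0/0/1/0; 0/0/1/1; 0/1/0/0; 0/1/0/1; 0/1/1/0; 0/1/1/1; 1/1/0/0; 1/1/0/1; 1/1/1/0; 1/1/1/1}
target 1/1/1/0 ∈ {PSO}

SC:no TSO:no PSO:yes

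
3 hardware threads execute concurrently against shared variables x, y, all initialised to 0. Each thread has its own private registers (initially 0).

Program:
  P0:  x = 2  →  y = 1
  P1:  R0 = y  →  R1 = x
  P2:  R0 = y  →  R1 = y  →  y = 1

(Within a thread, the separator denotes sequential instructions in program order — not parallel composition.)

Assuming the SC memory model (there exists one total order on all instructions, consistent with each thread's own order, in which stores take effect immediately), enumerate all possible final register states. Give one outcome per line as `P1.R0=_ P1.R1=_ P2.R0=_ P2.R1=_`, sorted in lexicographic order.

P1.R0=0 P1.R1=0 P2.R0=0 P2.R1=0
P1.R0=0 P1.R1=0 P2.R0=0 P2.R1=1
P1.R0=0 P1.R1=0 P2.R0=1 P2.R1=1
P1.R0=0 P1.R1=2 P2.R0=0 P2.R1=0
P1.R0=0 P1.R1=2 P2.R0=0 P2.R1=1
P1.R0=0 P1.R1=2 P2.R0=1 P2.R1=1
P1.R0=1 P1.R1=0 P2.R0=0 P2.R1=0
P1.R0=1 P1.R1=2 P2.R0=0 P2.R1=0
P1.R0=1 P1.R1=2 P2.R0=0 P2.R1=1
P1.R0=1 P1.R1=2 P2.R0=1 P2.R1=1

outcome vector order: (P1.R0,P1.R1,P2.R0,P2.R1)
|SC outcomes| = 10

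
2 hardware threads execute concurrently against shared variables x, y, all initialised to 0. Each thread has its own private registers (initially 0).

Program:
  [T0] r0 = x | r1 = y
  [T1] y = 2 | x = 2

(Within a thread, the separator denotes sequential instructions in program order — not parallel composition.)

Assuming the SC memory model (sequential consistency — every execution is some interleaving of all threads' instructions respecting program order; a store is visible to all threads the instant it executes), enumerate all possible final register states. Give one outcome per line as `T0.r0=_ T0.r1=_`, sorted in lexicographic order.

T0.r0=0 T0.r1=0
T0.r0=0 T0.r1=2
T0.r0=2 T0.r1=2

outcome vector order: (T0.r0,T0.r1)
|SC outcomes| = 3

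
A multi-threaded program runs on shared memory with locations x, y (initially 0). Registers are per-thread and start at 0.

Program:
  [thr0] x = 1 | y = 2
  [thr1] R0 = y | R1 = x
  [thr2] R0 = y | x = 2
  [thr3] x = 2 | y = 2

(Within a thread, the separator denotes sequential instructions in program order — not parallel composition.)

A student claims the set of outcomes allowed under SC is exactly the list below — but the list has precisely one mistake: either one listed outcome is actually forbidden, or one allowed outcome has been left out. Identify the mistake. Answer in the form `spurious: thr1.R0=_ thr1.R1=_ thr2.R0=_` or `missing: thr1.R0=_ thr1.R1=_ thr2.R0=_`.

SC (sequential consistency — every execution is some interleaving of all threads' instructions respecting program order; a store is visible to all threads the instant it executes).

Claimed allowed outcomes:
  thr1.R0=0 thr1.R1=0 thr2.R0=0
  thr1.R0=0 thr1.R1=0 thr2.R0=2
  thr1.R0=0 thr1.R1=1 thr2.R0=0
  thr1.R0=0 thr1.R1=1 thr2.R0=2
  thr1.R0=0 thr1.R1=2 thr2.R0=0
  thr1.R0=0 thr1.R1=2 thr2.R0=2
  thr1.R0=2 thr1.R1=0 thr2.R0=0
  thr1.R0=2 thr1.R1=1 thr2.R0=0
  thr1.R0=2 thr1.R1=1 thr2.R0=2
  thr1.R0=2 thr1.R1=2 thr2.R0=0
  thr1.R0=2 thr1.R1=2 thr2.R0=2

outcome vector order: (thr1.R0,thr1.R1,thr2.R0)
under SC → 000; 002; 010; 012; 020; 022; 210; 212; 220; 222
claimed∖SC = {200}

spurious: thr1.R0=2 thr1.R1=0 thr2.R0=0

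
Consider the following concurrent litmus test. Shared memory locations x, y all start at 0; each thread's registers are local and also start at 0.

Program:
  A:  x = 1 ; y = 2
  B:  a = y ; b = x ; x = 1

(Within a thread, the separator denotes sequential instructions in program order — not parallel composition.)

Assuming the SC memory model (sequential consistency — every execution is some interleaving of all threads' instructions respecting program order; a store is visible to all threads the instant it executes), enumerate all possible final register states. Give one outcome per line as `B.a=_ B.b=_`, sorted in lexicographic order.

B.a=0 B.b=0
B.a=0 B.b=1
B.a=2 B.b=1

outcome vector order: (B.a,B.b)
|SC outcomes| = 3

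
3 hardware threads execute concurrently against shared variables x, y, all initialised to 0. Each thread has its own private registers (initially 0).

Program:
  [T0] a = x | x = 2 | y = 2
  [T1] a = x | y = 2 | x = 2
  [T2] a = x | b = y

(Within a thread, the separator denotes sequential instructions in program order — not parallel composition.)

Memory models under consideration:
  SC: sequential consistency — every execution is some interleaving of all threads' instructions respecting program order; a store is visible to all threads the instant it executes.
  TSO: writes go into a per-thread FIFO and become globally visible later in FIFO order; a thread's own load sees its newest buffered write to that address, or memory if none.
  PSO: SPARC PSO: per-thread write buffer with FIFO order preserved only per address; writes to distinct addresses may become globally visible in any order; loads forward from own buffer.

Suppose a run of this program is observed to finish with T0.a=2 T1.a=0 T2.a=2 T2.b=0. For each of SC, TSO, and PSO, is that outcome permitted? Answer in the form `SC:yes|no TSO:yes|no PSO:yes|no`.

SC:no TSO:no PSO:yes

outcome vector order: (T0.a,T1.a,T2.a,T2.b)
under SC → (0,0,0,0); (0,0,0,2); (0,0,2,0); (0,0,2,2); (0,2,0,0); (0,2,0,2); (0,2,2,0); (0,2,2,2); (2,0,0,0); (2,0,0,2); (2,0,2,2)
under TSO → (0,0,0,0); (0,0,0,2); (0,0,2,0); (0,0,2,2); (0,2,0,0); (0,2,0,2); (0,2,2,0); (0,2,2,2); (2,0,0,0); (2,0,0,2); (2,0,2,2)
under PSO → (0,0,0,0); (0,0,0,2); (0,0,2,0); (0,0,2,2); (0,2,0,0); (0,2,0,2); (0,2,2,0); (0,2,2,2); (2,0,0,0); (2,0,0,2); (2,0,2,0); (2,0,2,2)
target (2,0,2,0) ∈ {PSO}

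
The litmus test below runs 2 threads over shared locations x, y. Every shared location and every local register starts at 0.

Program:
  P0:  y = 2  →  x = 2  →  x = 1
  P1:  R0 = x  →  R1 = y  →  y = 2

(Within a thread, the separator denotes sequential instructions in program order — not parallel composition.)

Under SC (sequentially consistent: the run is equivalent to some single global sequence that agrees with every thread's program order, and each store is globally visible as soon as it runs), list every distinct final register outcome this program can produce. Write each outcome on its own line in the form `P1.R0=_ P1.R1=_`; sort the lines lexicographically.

outcome vector order: (P1.R0,P1.R1)
|SC outcomes| = 4

P1.R0=0 P1.R1=0
P1.R0=0 P1.R1=2
P1.R0=1 P1.R1=2
P1.R0=2 P1.R1=2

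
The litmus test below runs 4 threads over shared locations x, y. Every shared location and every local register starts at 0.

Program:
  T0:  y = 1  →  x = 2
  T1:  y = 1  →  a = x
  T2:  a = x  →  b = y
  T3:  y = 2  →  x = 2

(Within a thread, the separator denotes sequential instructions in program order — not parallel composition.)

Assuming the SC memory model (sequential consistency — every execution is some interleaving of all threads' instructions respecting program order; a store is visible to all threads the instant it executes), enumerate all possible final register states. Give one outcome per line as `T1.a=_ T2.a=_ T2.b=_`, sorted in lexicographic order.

T1.a=0 T2.a=0 T2.b=0
T1.a=0 T2.a=0 T2.b=1
T1.a=0 T2.a=0 T2.b=2
T1.a=0 T2.a=2 T2.b=1
T1.a=0 T2.a=2 T2.b=2
T1.a=2 T2.a=0 T2.b=0
T1.a=2 T2.a=0 T2.b=1
T1.a=2 T2.a=0 T2.b=2
T1.a=2 T2.a=2 T2.b=1
T1.a=2 T2.a=2 T2.b=2

outcome vector order: (T1.a,T2.a,T2.b)
|SC outcomes| = 10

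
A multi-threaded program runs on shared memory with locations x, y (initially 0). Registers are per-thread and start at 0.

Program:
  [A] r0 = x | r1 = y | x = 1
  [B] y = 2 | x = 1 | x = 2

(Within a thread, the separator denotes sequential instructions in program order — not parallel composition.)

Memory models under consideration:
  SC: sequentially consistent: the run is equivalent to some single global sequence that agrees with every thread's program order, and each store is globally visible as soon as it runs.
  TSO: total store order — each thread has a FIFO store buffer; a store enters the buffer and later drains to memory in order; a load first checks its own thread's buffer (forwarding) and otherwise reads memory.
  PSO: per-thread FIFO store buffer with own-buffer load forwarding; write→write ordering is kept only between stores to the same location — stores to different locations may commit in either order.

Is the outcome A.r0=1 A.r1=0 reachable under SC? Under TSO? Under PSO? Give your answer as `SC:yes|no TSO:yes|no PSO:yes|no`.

outcome vector order: (A.r0,A.r1)
under SC → (0,0), (0,2), (1,2), (2,2)
under TSO → (0,0), (0,2), (1,2), (2,2)
under PSO → (0,0), (0,2), (1,0), (1,2), (2,0), (2,2)
target (1,0) ∈ {PSO}

SC:no TSO:no PSO:yes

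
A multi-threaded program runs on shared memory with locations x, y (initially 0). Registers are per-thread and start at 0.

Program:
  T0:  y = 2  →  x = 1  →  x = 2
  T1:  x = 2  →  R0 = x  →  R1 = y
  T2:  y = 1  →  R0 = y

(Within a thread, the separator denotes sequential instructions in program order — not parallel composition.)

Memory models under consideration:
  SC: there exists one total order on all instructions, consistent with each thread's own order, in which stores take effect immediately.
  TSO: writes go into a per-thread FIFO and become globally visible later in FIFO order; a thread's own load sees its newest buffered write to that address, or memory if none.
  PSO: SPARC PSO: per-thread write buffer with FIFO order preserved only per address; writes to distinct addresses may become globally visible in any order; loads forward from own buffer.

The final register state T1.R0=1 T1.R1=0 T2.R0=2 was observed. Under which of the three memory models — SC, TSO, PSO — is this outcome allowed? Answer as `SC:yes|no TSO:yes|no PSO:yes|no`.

outcome vector order: (T1.R0,T1.R1,T2.R0)
SC (9): 1/1/1; 1/2/1; 1/2/2; 2/0/1; 2/0/2; 2/1/1; 2/1/2; 2/2/1; 2/2/2
TSO (9): 1/1/1; 1/2/1; 1/2/2; 2/0/1; 2/0/2; 2/1/1; 2/1/2; 2/2/1; 2/2/2
PSO (12): 1/0/1; 1/0/2; 1/1/1; 1/1/2; 1/2/1; 1/2/2; 2/0/1; 2/0/2; 2/1/1; 2/1/2; 2/2/1; 2/2/2
target 1/0/2 ∈ {PSO}

SC:no TSO:no PSO:yes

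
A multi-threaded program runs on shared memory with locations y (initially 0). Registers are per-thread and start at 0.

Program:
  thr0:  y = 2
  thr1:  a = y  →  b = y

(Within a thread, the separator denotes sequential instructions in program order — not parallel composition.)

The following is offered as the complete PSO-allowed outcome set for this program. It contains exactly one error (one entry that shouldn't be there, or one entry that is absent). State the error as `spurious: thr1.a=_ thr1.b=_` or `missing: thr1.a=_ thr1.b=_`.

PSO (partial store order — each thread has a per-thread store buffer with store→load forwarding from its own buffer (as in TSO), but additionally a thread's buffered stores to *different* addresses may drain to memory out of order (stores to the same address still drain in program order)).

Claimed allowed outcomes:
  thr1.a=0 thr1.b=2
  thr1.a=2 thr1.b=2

outcome vector order: (thr1.a,thr1.b)
[PSO] allowed = {(0,0); (0,2); (2,2)}
PSO∖claimed = {(0,0)}

missing: thr1.a=0 thr1.b=0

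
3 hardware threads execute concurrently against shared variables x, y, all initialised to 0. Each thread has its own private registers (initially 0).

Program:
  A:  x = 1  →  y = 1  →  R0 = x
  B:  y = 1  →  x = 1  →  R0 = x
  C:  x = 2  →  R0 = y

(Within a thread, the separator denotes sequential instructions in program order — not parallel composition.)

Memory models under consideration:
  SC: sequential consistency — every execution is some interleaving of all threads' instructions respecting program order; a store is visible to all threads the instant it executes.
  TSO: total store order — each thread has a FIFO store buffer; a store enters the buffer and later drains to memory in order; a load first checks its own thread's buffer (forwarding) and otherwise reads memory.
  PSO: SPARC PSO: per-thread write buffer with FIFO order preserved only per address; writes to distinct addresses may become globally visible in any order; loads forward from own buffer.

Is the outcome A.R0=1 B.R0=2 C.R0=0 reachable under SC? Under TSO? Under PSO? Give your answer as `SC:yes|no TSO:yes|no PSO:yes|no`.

outcome vector order: (A.R0,B.R0,C.R0)
[SC] allowed = {110, 111, 121, 210, 211, 221}
[TSO] allowed = {110, 111, 120, 121, 210, 211, 220, 221}
[PSO] allowed = {110, 111, 120, 121, 210, 211, 220, 221}
target 120 ∈ {TSO,PSO}

SC:no TSO:yes PSO:yes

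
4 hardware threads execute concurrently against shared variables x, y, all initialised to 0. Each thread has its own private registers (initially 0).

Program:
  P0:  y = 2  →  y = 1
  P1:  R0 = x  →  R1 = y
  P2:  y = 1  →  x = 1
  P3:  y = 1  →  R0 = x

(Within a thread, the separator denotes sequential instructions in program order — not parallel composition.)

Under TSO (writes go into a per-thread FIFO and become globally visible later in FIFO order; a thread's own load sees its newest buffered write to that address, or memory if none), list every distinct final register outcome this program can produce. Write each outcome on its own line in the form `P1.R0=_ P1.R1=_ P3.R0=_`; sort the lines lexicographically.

P1.R0=0 P1.R1=0 P3.R0=0
P1.R0=0 P1.R1=0 P3.R0=1
P1.R0=0 P1.R1=1 P3.R0=0
P1.R0=0 P1.R1=1 P3.R0=1
P1.R0=0 P1.R1=2 P3.R0=0
P1.R0=0 P1.R1=2 P3.R0=1
P1.R0=1 P1.R1=1 P3.R0=0
P1.R0=1 P1.R1=1 P3.R0=1
P1.R0=1 P1.R1=2 P3.R0=0
P1.R0=1 P1.R1=2 P3.R0=1

outcome vector order: (P1.R0,P1.R1,P3.R0)
|TSO outcomes| = 10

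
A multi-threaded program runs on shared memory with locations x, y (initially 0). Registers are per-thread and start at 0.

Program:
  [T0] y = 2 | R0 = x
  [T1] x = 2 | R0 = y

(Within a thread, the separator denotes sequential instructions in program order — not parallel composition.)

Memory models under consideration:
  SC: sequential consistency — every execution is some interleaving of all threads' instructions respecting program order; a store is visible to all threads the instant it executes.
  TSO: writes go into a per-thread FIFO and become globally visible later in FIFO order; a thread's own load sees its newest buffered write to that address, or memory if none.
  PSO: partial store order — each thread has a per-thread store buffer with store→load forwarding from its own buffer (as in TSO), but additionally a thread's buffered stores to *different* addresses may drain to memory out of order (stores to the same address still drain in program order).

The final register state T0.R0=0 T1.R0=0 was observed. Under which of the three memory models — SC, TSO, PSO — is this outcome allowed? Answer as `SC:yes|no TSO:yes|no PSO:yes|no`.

SC:no TSO:yes PSO:yes

outcome vector order: (T0.R0,T1.R0)
SC: 3 outcomes — {<0 2>; <2 0>; <2 2>}
TSO: 4 outcomes — {<0 0>; <0 2>; <2 0>; <2 2>}
PSO: 4 outcomes — {<0 0>; <0 2>; <2 0>; <2 2>}
target <0 0> ∈ {TSO,PSO}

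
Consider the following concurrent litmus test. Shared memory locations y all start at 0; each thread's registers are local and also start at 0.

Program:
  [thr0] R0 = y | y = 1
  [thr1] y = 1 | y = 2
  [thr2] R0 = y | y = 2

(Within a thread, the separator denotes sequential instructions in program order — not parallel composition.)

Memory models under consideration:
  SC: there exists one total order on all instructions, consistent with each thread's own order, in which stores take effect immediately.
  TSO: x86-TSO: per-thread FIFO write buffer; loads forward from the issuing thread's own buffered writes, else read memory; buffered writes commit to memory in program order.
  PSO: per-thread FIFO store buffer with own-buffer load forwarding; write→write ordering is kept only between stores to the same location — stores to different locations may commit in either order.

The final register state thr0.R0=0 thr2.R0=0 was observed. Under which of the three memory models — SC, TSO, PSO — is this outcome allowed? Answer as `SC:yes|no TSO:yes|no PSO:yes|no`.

SC:yes TSO:yes PSO:yes

outcome vector order: (thr0.R0,thr2.R0)
[SC] allowed = {(0,0), (0,1), (0,2), (1,0), (1,1), (1,2), (2,0), (2,1), (2,2)}
[TSO] allowed = {(0,0), (0,1), (0,2), (1,0), (1,1), (1,2), (2,0), (2,1), (2,2)}
[PSO] allowed = {(0,0), (0,1), (0,2), (1,0), (1,1), (1,2), (2,0), (2,1), (2,2)}
target (0,0) ∈ {SC,TSO,PSO}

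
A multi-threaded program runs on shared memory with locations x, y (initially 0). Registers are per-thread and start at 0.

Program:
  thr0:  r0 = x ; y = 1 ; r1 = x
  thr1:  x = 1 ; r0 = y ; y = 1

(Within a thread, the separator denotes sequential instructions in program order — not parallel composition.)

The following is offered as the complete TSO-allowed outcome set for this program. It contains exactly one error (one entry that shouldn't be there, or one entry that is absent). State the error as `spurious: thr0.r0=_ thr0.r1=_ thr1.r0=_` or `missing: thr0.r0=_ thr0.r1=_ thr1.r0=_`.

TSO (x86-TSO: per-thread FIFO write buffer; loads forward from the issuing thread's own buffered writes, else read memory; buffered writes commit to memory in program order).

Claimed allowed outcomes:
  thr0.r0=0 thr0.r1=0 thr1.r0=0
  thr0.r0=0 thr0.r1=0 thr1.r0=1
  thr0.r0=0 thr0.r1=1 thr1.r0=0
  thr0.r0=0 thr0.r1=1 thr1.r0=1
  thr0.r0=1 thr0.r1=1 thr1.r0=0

outcome vector order: (thr0.r0,thr0.r1,thr1.r0)
[TSO] allowed = {000, 001, 010, 011, 110, 111}
TSO∖claimed = {111}

missing: thr0.r0=1 thr0.r1=1 thr1.r0=1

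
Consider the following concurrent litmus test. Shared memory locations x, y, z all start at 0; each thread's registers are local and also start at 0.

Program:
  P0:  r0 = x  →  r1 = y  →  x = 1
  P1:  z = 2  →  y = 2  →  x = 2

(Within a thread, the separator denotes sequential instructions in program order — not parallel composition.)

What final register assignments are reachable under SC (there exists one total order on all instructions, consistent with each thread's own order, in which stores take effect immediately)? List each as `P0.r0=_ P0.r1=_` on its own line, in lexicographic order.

outcome vector order: (P0.r0,P0.r1)
|SC outcomes| = 3

P0.r0=0 P0.r1=0
P0.r0=0 P0.r1=2
P0.r0=2 P0.r1=2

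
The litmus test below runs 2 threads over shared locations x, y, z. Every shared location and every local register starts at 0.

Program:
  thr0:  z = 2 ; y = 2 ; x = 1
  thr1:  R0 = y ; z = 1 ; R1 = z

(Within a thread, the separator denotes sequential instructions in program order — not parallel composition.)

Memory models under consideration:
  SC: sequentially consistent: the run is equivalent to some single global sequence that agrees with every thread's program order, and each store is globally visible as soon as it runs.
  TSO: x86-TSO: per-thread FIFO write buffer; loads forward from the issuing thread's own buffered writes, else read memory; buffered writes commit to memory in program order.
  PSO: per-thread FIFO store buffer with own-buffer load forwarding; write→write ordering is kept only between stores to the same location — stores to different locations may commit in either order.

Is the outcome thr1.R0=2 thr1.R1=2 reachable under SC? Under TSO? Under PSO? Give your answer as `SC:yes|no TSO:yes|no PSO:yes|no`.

outcome vector order: (thr1.R0,thr1.R1)
under SC → 01; 02; 21
under TSO → 01; 02; 21
under PSO → 01; 02; 21; 22
target 22 ∈ {PSO}

SC:no TSO:no PSO:yes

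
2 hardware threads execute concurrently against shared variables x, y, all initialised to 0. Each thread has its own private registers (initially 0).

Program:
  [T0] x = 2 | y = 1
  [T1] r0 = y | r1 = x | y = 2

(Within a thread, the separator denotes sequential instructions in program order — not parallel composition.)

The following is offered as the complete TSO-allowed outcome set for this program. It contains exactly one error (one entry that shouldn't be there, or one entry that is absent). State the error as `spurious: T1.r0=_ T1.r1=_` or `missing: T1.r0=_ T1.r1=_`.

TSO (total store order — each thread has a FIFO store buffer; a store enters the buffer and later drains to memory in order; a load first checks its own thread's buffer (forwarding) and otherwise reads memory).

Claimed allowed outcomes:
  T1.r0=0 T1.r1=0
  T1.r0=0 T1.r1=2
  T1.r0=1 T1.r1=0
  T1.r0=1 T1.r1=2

outcome vector order: (T1.r0,T1.r1)
TSO (3): (0,0); (0,2); (1,2)
claimed∖TSO = {(1,0)}

spurious: T1.r0=1 T1.r1=0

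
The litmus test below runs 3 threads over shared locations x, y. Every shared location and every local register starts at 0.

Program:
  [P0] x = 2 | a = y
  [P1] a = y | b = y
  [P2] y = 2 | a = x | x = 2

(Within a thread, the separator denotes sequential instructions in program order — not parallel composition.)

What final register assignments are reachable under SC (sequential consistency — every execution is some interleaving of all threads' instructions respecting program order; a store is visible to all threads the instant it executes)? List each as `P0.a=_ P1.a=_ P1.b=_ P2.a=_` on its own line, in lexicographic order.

P0.a=0 P1.a=0 P1.b=0 P2.a=2
P0.a=0 P1.a=0 P1.b=2 P2.a=2
P0.a=0 P1.a=2 P1.b=2 P2.a=2
P0.a=2 P1.a=0 P1.b=0 P2.a=0
P0.a=2 P1.a=0 P1.b=0 P2.a=2
P0.a=2 P1.a=0 P1.b=2 P2.a=0
P0.a=2 P1.a=0 P1.b=2 P2.a=2
P0.a=2 P1.a=2 P1.b=2 P2.a=0
P0.a=2 P1.a=2 P1.b=2 P2.a=2

outcome vector order: (P0.a,P1.a,P1.b,P2.a)
|SC outcomes| = 9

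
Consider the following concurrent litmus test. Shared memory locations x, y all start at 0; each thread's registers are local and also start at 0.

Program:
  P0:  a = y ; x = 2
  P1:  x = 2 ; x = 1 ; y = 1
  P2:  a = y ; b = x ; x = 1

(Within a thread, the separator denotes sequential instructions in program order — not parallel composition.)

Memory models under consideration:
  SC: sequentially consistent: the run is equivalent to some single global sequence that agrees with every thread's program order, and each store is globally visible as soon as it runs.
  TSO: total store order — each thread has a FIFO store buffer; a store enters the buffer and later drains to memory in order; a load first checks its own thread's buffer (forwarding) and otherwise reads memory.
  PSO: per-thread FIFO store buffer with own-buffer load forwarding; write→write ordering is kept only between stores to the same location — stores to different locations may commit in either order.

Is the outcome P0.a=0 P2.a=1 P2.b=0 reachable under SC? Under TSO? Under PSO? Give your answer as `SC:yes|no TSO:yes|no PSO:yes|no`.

outcome vector order: (P0.a,P2.a,P2.b)
SC: 10 outcomes — {<0 0 0>; <0 0 1>; <0 0 2>; <0 1 1>; <0 1 2>; <1 0 0>; <1 0 1>; <1 0 2>; <1 1 1>; <1 1 2>}
TSO: 10 outcomes — {<0 0 0>; <0 0 1>; <0 0 2>; <0 1 1>; <0 1 2>; <1 0 0>; <1 0 1>; <1 0 2>; <1 1 1>; <1 1 2>}
PSO: 12 outcomes — {<0 0 0>; <0 0 1>; <0 0 2>; <0 1 0>; <0 1 1>; <0 1 2>; <1 0 0>; <1 0 1>; <1 0 2>; <1 1 0>; <1 1 1>; <1 1 2>}
target <0 1 0> ∈ {PSO}

SC:no TSO:no PSO:yes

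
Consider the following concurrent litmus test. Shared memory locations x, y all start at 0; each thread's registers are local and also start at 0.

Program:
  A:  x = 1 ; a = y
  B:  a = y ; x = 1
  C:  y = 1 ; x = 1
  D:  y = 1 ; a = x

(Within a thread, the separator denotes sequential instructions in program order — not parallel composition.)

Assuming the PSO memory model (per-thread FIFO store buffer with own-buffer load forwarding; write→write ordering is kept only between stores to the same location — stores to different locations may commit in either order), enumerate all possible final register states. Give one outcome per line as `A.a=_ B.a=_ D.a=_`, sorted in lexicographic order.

outcome vector order: (A.a,B.a,D.a)
|PSO outcomes| = 8

A.a=0 B.a=0 D.a=0
A.a=0 B.a=0 D.a=1
A.a=0 B.a=1 D.a=0
A.a=0 B.a=1 D.a=1
A.a=1 B.a=0 D.a=0
A.a=1 B.a=0 D.a=1
A.a=1 B.a=1 D.a=0
A.a=1 B.a=1 D.a=1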